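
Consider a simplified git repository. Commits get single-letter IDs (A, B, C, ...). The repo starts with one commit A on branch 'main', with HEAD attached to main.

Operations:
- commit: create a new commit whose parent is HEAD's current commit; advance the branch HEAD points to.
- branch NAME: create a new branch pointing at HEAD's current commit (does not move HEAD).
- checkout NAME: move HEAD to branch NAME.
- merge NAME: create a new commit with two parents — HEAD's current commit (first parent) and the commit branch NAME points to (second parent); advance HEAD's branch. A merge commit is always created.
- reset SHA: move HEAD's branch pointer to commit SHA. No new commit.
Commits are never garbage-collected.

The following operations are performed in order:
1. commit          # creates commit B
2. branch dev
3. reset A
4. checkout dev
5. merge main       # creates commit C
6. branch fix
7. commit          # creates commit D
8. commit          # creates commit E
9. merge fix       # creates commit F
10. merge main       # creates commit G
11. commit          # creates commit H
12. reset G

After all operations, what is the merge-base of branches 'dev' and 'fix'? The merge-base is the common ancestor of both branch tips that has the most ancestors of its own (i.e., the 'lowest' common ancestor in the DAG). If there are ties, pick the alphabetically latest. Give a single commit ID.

After op 1 (commit): HEAD=main@B [main=B]
After op 2 (branch): HEAD=main@B [dev=B main=B]
After op 3 (reset): HEAD=main@A [dev=B main=A]
After op 4 (checkout): HEAD=dev@B [dev=B main=A]
After op 5 (merge): HEAD=dev@C [dev=C main=A]
After op 6 (branch): HEAD=dev@C [dev=C fix=C main=A]
After op 7 (commit): HEAD=dev@D [dev=D fix=C main=A]
After op 8 (commit): HEAD=dev@E [dev=E fix=C main=A]
After op 9 (merge): HEAD=dev@F [dev=F fix=C main=A]
After op 10 (merge): HEAD=dev@G [dev=G fix=C main=A]
After op 11 (commit): HEAD=dev@H [dev=H fix=C main=A]
After op 12 (reset): HEAD=dev@G [dev=G fix=C main=A]
ancestors(dev=G): ['A', 'B', 'C', 'D', 'E', 'F', 'G']
ancestors(fix=C): ['A', 'B', 'C']
common: ['A', 'B', 'C']

Answer: C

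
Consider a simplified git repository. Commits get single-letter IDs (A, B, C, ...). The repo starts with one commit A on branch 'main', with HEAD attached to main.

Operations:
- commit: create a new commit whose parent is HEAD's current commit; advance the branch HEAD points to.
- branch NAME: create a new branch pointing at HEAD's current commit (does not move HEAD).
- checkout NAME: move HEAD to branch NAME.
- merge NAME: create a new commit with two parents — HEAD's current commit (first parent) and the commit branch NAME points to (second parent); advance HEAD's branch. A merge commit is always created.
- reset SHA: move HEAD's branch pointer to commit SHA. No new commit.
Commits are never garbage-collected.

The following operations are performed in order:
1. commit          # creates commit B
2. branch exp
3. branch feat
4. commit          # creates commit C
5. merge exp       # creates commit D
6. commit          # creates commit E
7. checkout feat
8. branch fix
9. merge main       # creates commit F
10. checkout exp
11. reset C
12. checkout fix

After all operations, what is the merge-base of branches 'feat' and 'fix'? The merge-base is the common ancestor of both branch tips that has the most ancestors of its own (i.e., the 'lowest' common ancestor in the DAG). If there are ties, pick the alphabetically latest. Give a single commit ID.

After op 1 (commit): HEAD=main@B [main=B]
After op 2 (branch): HEAD=main@B [exp=B main=B]
After op 3 (branch): HEAD=main@B [exp=B feat=B main=B]
After op 4 (commit): HEAD=main@C [exp=B feat=B main=C]
After op 5 (merge): HEAD=main@D [exp=B feat=B main=D]
After op 6 (commit): HEAD=main@E [exp=B feat=B main=E]
After op 7 (checkout): HEAD=feat@B [exp=B feat=B main=E]
After op 8 (branch): HEAD=feat@B [exp=B feat=B fix=B main=E]
After op 9 (merge): HEAD=feat@F [exp=B feat=F fix=B main=E]
After op 10 (checkout): HEAD=exp@B [exp=B feat=F fix=B main=E]
After op 11 (reset): HEAD=exp@C [exp=C feat=F fix=B main=E]
After op 12 (checkout): HEAD=fix@B [exp=C feat=F fix=B main=E]
ancestors(feat=F): ['A', 'B', 'C', 'D', 'E', 'F']
ancestors(fix=B): ['A', 'B']
common: ['A', 'B']

Answer: B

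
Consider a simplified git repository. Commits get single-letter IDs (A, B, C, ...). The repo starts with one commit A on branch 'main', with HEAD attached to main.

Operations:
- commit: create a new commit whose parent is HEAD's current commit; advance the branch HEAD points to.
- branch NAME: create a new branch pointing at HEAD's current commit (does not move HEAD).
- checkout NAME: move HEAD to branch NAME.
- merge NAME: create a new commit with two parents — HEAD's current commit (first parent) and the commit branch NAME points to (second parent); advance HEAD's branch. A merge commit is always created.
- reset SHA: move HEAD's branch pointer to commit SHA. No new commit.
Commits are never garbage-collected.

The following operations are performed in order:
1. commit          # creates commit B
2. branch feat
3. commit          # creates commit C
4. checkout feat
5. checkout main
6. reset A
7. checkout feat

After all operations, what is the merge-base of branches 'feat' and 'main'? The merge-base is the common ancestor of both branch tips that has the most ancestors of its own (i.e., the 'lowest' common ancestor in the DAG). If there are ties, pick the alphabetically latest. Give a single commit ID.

After op 1 (commit): HEAD=main@B [main=B]
After op 2 (branch): HEAD=main@B [feat=B main=B]
After op 3 (commit): HEAD=main@C [feat=B main=C]
After op 4 (checkout): HEAD=feat@B [feat=B main=C]
After op 5 (checkout): HEAD=main@C [feat=B main=C]
After op 6 (reset): HEAD=main@A [feat=B main=A]
After op 7 (checkout): HEAD=feat@B [feat=B main=A]
ancestors(feat=B): ['A', 'B']
ancestors(main=A): ['A']
common: ['A']

Answer: A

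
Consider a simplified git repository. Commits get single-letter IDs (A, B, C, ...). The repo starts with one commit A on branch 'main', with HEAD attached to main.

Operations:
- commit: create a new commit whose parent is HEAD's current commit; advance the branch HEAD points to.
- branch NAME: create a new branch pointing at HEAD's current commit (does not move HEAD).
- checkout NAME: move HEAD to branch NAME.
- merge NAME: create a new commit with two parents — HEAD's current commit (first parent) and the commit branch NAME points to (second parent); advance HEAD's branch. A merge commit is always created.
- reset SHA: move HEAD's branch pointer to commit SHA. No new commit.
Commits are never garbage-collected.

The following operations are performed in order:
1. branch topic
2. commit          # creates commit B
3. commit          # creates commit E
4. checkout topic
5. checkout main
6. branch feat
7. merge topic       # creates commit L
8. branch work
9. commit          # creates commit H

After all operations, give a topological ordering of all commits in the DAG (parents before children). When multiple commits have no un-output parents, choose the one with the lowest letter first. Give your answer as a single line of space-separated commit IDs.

Answer: A B E L H

Derivation:
After op 1 (branch): HEAD=main@A [main=A topic=A]
After op 2 (commit): HEAD=main@B [main=B topic=A]
After op 3 (commit): HEAD=main@E [main=E topic=A]
After op 4 (checkout): HEAD=topic@A [main=E topic=A]
After op 5 (checkout): HEAD=main@E [main=E topic=A]
After op 6 (branch): HEAD=main@E [feat=E main=E topic=A]
After op 7 (merge): HEAD=main@L [feat=E main=L topic=A]
After op 8 (branch): HEAD=main@L [feat=E main=L topic=A work=L]
After op 9 (commit): HEAD=main@H [feat=E main=H topic=A work=L]
commit A: parents=[]
commit B: parents=['A']
commit E: parents=['B']
commit H: parents=['L']
commit L: parents=['E', 'A']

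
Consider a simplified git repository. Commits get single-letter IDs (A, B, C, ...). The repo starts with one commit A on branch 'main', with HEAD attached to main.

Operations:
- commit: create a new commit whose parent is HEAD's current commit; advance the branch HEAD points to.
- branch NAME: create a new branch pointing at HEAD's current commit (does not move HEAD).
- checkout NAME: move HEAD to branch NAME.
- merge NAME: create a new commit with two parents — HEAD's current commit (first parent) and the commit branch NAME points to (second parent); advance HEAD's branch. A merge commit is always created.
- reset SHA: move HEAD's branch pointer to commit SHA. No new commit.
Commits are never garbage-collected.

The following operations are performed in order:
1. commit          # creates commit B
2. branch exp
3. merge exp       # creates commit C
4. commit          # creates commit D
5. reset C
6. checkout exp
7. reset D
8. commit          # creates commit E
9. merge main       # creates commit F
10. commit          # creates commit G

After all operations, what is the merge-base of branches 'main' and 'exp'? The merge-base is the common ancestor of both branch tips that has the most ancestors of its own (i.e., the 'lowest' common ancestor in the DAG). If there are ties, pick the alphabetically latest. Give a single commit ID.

Answer: C

Derivation:
After op 1 (commit): HEAD=main@B [main=B]
After op 2 (branch): HEAD=main@B [exp=B main=B]
After op 3 (merge): HEAD=main@C [exp=B main=C]
After op 4 (commit): HEAD=main@D [exp=B main=D]
After op 5 (reset): HEAD=main@C [exp=B main=C]
After op 6 (checkout): HEAD=exp@B [exp=B main=C]
After op 7 (reset): HEAD=exp@D [exp=D main=C]
After op 8 (commit): HEAD=exp@E [exp=E main=C]
After op 9 (merge): HEAD=exp@F [exp=F main=C]
After op 10 (commit): HEAD=exp@G [exp=G main=C]
ancestors(main=C): ['A', 'B', 'C']
ancestors(exp=G): ['A', 'B', 'C', 'D', 'E', 'F', 'G']
common: ['A', 'B', 'C']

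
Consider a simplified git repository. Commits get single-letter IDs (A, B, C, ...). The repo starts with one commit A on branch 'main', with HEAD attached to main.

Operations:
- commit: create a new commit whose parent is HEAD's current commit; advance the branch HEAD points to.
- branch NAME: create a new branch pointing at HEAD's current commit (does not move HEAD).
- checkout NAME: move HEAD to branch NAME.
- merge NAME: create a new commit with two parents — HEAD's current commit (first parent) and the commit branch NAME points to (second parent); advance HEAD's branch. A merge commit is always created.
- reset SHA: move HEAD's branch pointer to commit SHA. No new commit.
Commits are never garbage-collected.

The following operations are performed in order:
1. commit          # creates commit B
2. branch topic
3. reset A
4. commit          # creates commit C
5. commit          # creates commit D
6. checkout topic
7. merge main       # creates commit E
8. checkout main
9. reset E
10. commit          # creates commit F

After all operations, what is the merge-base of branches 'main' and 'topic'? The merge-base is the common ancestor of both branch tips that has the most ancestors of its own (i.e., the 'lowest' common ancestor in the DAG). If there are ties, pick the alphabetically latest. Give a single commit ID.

After op 1 (commit): HEAD=main@B [main=B]
After op 2 (branch): HEAD=main@B [main=B topic=B]
After op 3 (reset): HEAD=main@A [main=A topic=B]
After op 4 (commit): HEAD=main@C [main=C topic=B]
After op 5 (commit): HEAD=main@D [main=D topic=B]
After op 6 (checkout): HEAD=topic@B [main=D topic=B]
After op 7 (merge): HEAD=topic@E [main=D topic=E]
After op 8 (checkout): HEAD=main@D [main=D topic=E]
After op 9 (reset): HEAD=main@E [main=E topic=E]
After op 10 (commit): HEAD=main@F [main=F topic=E]
ancestors(main=F): ['A', 'B', 'C', 'D', 'E', 'F']
ancestors(topic=E): ['A', 'B', 'C', 'D', 'E']
common: ['A', 'B', 'C', 'D', 'E']

Answer: E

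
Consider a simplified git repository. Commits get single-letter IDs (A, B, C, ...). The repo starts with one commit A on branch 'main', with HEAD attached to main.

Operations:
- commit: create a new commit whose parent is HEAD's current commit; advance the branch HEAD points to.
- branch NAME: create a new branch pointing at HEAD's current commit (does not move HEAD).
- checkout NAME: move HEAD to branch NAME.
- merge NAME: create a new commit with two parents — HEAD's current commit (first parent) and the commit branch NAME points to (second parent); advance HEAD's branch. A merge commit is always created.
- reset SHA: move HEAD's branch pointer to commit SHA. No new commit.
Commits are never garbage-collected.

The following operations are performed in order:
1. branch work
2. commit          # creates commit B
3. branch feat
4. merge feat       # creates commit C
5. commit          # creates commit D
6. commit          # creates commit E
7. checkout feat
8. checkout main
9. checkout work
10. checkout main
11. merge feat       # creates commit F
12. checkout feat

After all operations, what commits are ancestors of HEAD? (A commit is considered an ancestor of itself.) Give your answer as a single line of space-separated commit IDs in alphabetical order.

After op 1 (branch): HEAD=main@A [main=A work=A]
After op 2 (commit): HEAD=main@B [main=B work=A]
After op 3 (branch): HEAD=main@B [feat=B main=B work=A]
After op 4 (merge): HEAD=main@C [feat=B main=C work=A]
After op 5 (commit): HEAD=main@D [feat=B main=D work=A]
After op 6 (commit): HEAD=main@E [feat=B main=E work=A]
After op 7 (checkout): HEAD=feat@B [feat=B main=E work=A]
After op 8 (checkout): HEAD=main@E [feat=B main=E work=A]
After op 9 (checkout): HEAD=work@A [feat=B main=E work=A]
After op 10 (checkout): HEAD=main@E [feat=B main=E work=A]
After op 11 (merge): HEAD=main@F [feat=B main=F work=A]
After op 12 (checkout): HEAD=feat@B [feat=B main=F work=A]

Answer: A B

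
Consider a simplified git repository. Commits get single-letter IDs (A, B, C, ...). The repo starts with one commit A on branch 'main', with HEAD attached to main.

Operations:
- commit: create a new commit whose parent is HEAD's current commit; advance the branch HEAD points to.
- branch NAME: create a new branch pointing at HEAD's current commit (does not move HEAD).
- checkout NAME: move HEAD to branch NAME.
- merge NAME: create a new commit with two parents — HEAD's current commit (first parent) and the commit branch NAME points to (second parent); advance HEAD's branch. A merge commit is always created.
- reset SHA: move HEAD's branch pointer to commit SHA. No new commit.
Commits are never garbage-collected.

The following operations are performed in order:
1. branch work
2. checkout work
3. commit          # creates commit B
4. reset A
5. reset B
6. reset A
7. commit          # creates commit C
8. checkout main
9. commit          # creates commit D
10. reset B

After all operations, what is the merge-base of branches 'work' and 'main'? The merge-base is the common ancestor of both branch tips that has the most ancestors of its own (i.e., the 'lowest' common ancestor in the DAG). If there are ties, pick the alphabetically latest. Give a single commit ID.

After op 1 (branch): HEAD=main@A [main=A work=A]
After op 2 (checkout): HEAD=work@A [main=A work=A]
After op 3 (commit): HEAD=work@B [main=A work=B]
After op 4 (reset): HEAD=work@A [main=A work=A]
After op 5 (reset): HEAD=work@B [main=A work=B]
After op 6 (reset): HEAD=work@A [main=A work=A]
After op 7 (commit): HEAD=work@C [main=A work=C]
After op 8 (checkout): HEAD=main@A [main=A work=C]
After op 9 (commit): HEAD=main@D [main=D work=C]
After op 10 (reset): HEAD=main@B [main=B work=C]
ancestors(work=C): ['A', 'C']
ancestors(main=B): ['A', 'B']
common: ['A']

Answer: A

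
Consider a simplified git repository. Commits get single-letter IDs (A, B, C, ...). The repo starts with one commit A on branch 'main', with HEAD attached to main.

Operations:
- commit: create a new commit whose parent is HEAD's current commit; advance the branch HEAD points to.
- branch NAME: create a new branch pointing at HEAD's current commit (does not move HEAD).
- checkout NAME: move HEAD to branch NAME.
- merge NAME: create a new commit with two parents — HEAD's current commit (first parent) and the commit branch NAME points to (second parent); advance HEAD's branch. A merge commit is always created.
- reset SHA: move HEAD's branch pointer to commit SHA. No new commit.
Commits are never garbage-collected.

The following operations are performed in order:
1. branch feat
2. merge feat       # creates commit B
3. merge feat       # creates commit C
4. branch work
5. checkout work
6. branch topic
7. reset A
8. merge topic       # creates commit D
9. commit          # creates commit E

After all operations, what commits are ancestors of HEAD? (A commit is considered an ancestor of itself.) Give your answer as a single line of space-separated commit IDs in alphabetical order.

Answer: A B C D E

Derivation:
After op 1 (branch): HEAD=main@A [feat=A main=A]
After op 2 (merge): HEAD=main@B [feat=A main=B]
After op 3 (merge): HEAD=main@C [feat=A main=C]
After op 4 (branch): HEAD=main@C [feat=A main=C work=C]
After op 5 (checkout): HEAD=work@C [feat=A main=C work=C]
After op 6 (branch): HEAD=work@C [feat=A main=C topic=C work=C]
After op 7 (reset): HEAD=work@A [feat=A main=C topic=C work=A]
After op 8 (merge): HEAD=work@D [feat=A main=C topic=C work=D]
After op 9 (commit): HEAD=work@E [feat=A main=C topic=C work=E]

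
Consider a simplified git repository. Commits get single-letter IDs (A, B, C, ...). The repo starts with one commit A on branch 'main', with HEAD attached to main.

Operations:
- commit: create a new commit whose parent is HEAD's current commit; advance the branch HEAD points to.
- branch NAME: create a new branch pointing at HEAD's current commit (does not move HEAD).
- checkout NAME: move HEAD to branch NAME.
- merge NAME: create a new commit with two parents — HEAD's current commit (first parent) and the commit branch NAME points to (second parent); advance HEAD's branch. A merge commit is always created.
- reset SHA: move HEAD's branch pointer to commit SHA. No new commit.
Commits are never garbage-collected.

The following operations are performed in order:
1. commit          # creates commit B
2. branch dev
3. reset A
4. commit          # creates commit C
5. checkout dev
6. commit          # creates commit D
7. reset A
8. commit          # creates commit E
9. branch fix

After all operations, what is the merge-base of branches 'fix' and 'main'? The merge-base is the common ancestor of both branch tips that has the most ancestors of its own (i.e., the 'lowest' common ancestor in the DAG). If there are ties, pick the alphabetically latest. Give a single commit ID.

After op 1 (commit): HEAD=main@B [main=B]
After op 2 (branch): HEAD=main@B [dev=B main=B]
After op 3 (reset): HEAD=main@A [dev=B main=A]
After op 4 (commit): HEAD=main@C [dev=B main=C]
After op 5 (checkout): HEAD=dev@B [dev=B main=C]
After op 6 (commit): HEAD=dev@D [dev=D main=C]
After op 7 (reset): HEAD=dev@A [dev=A main=C]
After op 8 (commit): HEAD=dev@E [dev=E main=C]
After op 9 (branch): HEAD=dev@E [dev=E fix=E main=C]
ancestors(fix=E): ['A', 'E']
ancestors(main=C): ['A', 'C']
common: ['A']

Answer: A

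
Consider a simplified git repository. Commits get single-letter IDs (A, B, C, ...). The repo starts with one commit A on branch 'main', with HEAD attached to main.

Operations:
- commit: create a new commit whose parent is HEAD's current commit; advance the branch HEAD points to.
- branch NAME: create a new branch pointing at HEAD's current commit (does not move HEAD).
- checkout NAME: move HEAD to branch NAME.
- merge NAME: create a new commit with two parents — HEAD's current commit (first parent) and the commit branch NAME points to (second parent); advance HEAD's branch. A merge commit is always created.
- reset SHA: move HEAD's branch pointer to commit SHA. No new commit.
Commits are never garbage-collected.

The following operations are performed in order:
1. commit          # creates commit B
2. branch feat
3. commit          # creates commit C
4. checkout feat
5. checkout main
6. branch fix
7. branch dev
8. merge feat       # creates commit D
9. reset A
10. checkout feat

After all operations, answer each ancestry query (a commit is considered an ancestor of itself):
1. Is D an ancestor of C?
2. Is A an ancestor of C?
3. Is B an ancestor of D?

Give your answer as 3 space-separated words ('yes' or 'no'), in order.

After op 1 (commit): HEAD=main@B [main=B]
After op 2 (branch): HEAD=main@B [feat=B main=B]
After op 3 (commit): HEAD=main@C [feat=B main=C]
After op 4 (checkout): HEAD=feat@B [feat=B main=C]
After op 5 (checkout): HEAD=main@C [feat=B main=C]
After op 6 (branch): HEAD=main@C [feat=B fix=C main=C]
After op 7 (branch): HEAD=main@C [dev=C feat=B fix=C main=C]
After op 8 (merge): HEAD=main@D [dev=C feat=B fix=C main=D]
After op 9 (reset): HEAD=main@A [dev=C feat=B fix=C main=A]
After op 10 (checkout): HEAD=feat@B [dev=C feat=B fix=C main=A]
ancestors(C) = {A,B,C}; D in? no
ancestors(C) = {A,B,C}; A in? yes
ancestors(D) = {A,B,C,D}; B in? yes

Answer: no yes yes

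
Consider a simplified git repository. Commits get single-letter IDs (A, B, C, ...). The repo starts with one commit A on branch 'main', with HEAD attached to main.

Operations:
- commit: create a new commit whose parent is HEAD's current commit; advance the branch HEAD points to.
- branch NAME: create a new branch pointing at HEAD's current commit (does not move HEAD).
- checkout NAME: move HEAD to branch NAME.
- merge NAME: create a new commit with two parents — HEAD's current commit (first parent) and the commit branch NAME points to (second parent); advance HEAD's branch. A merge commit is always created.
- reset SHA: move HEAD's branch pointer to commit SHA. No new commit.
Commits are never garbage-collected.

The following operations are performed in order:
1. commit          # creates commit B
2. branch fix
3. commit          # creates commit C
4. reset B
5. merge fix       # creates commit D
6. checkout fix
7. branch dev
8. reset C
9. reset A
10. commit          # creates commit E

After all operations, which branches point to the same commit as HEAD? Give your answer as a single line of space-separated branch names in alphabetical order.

Answer: fix

Derivation:
After op 1 (commit): HEAD=main@B [main=B]
After op 2 (branch): HEAD=main@B [fix=B main=B]
After op 3 (commit): HEAD=main@C [fix=B main=C]
After op 4 (reset): HEAD=main@B [fix=B main=B]
After op 5 (merge): HEAD=main@D [fix=B main=D]
After op 6 (checkout): HEAD=fix@B [fix=B main=D]
After op 7 (branch): HEAD=fix@B [dev=B fix=B main=D]
After op 8 (reset): HEAD=fix@C [dev=B fix=C main=D]
After op 9 (reset): HEAD=fix@A [dev=B fix=A main=D]
After op 10 (commit): HEAD=fix@E [dev=B fix=E main=D]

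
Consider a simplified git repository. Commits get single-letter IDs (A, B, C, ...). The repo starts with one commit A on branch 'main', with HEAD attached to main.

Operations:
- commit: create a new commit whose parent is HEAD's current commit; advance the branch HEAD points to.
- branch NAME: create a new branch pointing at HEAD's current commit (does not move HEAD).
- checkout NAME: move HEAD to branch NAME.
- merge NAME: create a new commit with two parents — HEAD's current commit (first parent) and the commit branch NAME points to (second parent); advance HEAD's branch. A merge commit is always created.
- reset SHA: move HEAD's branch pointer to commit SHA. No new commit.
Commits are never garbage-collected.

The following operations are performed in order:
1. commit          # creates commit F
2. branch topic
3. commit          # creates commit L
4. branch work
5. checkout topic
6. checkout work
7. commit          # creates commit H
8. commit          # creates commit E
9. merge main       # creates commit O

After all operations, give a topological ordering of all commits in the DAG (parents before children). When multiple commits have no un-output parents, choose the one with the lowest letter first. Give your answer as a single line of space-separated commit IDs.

After op 1 (commit): HEAD=main@F [main=F]
After op 2 (branch): HEAD=main@F [main=F topic=F]
After op 3 (commit): HEAD=main@L [main=L topic=F]
After op 4 (branch): HEAD=main@L [main=L topic=F work=L]
After op 5 (checkout): HEAD=topic@F [main=L topic=F work=L]
After op 6 (checkout): HEAD=work@L [main=L topic=F work=L]
After op 7 (commit): HEAD=work@H [main=L topic=F work=H]
After op 8 (commit): HEAD=work@E [main=L topic=F work=E]
After op 9 (merge): HEAD=work@O [main=L topic=F work=O]
commit A: parents=[]
commit E: parents=['H']
commit F: parents=['A']
commit H: parents=['L']
commit L: parents=['F']
commit O: parents=['E', 'L']

Answer: A F L H E O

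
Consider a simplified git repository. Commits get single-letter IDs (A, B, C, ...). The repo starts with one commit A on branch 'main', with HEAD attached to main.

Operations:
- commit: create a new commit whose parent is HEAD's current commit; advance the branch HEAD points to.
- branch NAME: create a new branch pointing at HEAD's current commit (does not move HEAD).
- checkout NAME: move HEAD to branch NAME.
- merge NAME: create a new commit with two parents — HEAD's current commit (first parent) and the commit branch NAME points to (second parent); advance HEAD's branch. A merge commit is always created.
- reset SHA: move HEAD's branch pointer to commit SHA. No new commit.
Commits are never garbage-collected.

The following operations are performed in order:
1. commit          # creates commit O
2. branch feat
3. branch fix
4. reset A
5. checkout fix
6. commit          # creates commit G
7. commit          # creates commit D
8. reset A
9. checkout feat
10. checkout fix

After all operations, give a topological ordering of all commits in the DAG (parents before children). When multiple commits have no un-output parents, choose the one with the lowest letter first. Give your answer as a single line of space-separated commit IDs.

Answer: A O G D

Derivation:
After op 1 (commit): HEAD=main@O [main=O]
After op 2 (branch): HEAD=main@O [feat=O main=O]
After op 3 (branch): HEAD=main@O [feat=O fix=O main=O]
After op 4 (reset): HEAD=main@A [feat=O fix=O main=A]
After op 5 (checkout): HEAD=fix@O [feat=O fix=O main=A]
After op 6 (commit): HEAD=fix@G [feat=O fix=G main=A]
After op 7 (commit): HEAD=fix@D [feat=O fix=D main=A]
After op 8 (reset): HEAD=fix@A [feat=O fix=A main=A]
After op 9 (checkout): HEAD=feat@O [feat=O fix=A main=A]
After op 10 (checkout): HEAD=fix@A [feat=O fix=A main=A]
commit A: parents=[]
commit D: parents=['G']
commit G: parents=['O']
commit O: parents=['A']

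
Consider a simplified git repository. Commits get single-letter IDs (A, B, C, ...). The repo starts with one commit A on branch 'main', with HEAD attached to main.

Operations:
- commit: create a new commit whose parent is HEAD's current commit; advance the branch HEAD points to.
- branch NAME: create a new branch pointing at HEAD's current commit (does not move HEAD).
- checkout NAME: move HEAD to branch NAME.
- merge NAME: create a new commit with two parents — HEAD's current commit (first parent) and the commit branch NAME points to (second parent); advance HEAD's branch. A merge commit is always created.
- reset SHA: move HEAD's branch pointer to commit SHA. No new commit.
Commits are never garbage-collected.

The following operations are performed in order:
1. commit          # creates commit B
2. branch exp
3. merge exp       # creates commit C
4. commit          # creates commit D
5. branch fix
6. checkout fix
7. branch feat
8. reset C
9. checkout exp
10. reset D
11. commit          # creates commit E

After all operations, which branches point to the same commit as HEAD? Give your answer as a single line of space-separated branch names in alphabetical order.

Answer: exp

Derivation:
After op 1 (commit): HEAD=main@B [main=B]
After op 2 (branch): HEAD=main@B [exp=B main=B]
After op 3 (merge): HEAD=main@C [exp=B main=C]
After op 4 (commit): HEAD=main@D [exp=B main=D]
After op 5 (branch): HEAD=main@D [exp=B fix=D main=D]
After op 6 (checkout): HEAD=fix@D [exp=B fix=D main=D]
After op 7 (branch): HEAD=fix@D [exp=B feat=D fix=D main=D]
After op 8 (reset): HEAD=fix@C [exp=B feat=D fix=C main=D]
After op 9 (checkout): HEAD=exp@B [exp=B feat=D fix=C main=D]
After op 10 (reset): HEAD=exp@D [exp=D feat=D fix=C main=D]
After op 11 (commit): HEAD=exp@E [exp=E feat=D fix=C main=D]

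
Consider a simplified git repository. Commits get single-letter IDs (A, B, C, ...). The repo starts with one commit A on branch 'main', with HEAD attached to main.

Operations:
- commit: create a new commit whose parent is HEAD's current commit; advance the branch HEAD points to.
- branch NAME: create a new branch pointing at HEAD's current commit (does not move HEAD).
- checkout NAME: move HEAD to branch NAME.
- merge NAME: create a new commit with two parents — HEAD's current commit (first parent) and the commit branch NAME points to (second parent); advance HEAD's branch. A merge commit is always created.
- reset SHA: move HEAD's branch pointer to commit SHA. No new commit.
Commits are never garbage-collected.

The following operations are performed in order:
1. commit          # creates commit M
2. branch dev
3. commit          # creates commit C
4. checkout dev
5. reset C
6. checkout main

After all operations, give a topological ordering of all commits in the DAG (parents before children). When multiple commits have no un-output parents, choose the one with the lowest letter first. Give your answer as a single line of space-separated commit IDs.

Answer: A M C

Derivation:
After op 1 (commit): HEAD=main@M [main=M]
After op 2 (branch): HEAD=main@M [dev=M main=M]
After op 3 (commit): HEAD=main@C [dev=M main=C]
After op 4 (checkout): HEAD=dev@M [dev=M main=C]
After op 5 (reset): HEAD=dev@C [dev=C main=C]
After op 6 (checkout): HEAD=main@C [dev=C main=C]
commit A: parents=[]
commit C: parents=['M']
commit M: parents=['A']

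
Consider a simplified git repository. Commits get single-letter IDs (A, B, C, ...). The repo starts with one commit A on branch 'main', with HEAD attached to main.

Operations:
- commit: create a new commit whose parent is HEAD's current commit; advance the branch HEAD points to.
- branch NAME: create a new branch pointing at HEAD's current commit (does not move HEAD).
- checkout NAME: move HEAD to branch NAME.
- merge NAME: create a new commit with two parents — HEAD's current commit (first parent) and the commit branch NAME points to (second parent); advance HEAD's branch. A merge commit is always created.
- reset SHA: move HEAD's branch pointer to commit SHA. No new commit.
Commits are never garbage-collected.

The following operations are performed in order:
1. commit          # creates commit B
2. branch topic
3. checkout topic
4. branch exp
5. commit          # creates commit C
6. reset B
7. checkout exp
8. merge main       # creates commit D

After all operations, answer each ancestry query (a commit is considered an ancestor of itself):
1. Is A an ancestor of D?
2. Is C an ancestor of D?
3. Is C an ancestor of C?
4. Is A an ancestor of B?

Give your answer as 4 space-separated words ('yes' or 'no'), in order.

Answer: yes no yes yes

Derivation:
After op 1 (commit): HEAD=main@B [main=B]
After op 2 (branch): HEAD=main@B [main=B topic=B]
After op 3 (checkout): HEAD=topic@B [main=B topic=B]
After op 4 (branch): HEAD=topic@B [exp=B main=B topic=B]
After op 5 (commit): HEAD=topic@C [exp=B main=B topic=C]
After op 6 (reset): HEAD=topic@B [exp=B main=B topic=B]
After op 7 (checkout): HEAD=exp@B [exp=B main=B topic=B]
After op 8 (merge): HEAD=exp@D [exp=D main=B topic=B]
ancestors(D) = {A,B,D}; A in? yes
ancestors(D) = {A,B,D}; C in? no
ancestors(C) = {A,B,C}; C in? yes
ancestors(B) = {A,B}; A in? yes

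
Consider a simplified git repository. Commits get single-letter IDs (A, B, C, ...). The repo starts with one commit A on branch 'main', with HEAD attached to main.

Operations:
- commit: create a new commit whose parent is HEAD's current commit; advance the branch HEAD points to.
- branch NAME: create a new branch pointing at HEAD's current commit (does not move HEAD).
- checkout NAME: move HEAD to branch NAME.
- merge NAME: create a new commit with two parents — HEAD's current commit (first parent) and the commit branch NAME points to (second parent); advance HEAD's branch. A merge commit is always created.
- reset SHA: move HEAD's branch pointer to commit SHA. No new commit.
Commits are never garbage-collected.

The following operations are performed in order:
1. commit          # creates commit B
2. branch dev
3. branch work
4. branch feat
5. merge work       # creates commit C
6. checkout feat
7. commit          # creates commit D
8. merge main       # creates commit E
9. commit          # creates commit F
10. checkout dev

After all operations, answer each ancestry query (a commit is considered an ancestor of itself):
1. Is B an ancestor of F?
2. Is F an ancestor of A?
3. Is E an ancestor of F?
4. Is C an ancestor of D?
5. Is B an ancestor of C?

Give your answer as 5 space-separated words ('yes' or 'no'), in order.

After op 1 (commit): HEAD=main@B [main=B]
After op 2 (branch): HEAD=main@B [dev=B main=B]
After op 3 (branch): HEAD=main@B [dev=B main=B work=B]
After op 4 (branch): HEAD=main@B [dev=B feat=B main=B work=B]
After op 5 (merge): HEAD=main@C [dev=B feat=B main=C work=B]
After op 6 (checkout): HEAD=feat@B [dev=B feat=B main=C work=B]
After op 7 (commit): HEAD=feat@D [dev=B feat=D main=C work=B]
After op 8 (merge): HEAD=feat@E [dev=B feat=E main=C work=B]
After op 9 (commit): HEAD=feat@F [dev=B feat=F main=C work=B]
After op 10 (checkout): HEAD=dev@B [dev=B feat=F main=C work=B]
ancestors(F) = {A,B,C,D,E,F}; B in? yes
ancestors(A) = {A}; F in? no
ancestors(F) = {A,B,C,D,E,F}; E in? yes
ancestors(D) = {A,B,D}; C in? no
ancestors(C) = {A,B,C}; B in? yes

Answer: yes no yes no yes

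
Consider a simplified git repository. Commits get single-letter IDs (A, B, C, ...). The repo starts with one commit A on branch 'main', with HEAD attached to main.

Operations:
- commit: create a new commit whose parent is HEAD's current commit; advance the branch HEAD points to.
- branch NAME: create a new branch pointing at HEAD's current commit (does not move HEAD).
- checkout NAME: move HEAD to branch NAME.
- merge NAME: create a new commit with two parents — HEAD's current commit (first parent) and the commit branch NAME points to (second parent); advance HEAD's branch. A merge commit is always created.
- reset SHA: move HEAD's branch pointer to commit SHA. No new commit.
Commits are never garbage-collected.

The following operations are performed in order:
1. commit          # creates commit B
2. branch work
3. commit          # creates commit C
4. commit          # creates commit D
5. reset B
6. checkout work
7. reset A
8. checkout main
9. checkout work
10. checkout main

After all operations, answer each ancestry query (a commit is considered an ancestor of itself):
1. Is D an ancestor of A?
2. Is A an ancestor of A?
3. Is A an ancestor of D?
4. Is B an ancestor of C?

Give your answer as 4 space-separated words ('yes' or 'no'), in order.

After op 1 (commit): HEAD=main@B [main=B]
After op 2 (branch): HEAD=main@B [main=B work=B]
After op 3 (commit): HEAD=main@C [main=C work=B]
After op 4 (commit): HEAD=main@D [main=D work=B]
After op 5 (reset): HEAD=main@B [main=B work=B]
After op 6 (checkout): HEAD=work@B [main=B work=B]
After op 7 (reset): HEAD=work@A [main=B work=A]
After op 8 (checkout): HEAD=main@B [main=B work=A]
After op 9 (checkout): HEAD=work@A [main=B work=A]
After op 10 (checkout): HEAD=main@B [main=B work=A]
ancestors(A) = {A}; D in? no
ancestors(A) = {A}; A in? yes
ancestors(D) = {A,B,C,D}; A in? yes
ancestors(C) = {A,B,C}; B in? yes

Answer: no yes yes yes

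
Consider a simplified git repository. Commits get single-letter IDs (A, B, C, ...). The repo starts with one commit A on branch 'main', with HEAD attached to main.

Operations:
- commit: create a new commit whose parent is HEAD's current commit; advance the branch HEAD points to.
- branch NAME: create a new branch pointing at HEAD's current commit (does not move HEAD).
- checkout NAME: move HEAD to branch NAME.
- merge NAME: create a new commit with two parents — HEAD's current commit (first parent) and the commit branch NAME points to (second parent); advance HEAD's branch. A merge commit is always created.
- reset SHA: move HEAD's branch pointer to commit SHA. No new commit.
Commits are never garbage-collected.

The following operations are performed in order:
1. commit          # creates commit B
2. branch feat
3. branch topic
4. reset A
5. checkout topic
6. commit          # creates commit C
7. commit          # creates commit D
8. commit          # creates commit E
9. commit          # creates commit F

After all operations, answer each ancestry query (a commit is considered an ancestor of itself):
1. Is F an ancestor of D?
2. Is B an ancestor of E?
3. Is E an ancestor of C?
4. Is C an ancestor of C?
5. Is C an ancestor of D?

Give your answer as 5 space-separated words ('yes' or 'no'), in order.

Answer: no yes no yes yes

Derivation:
After op 1 (commit): HEAD=main@B [main=B]
After op 2 (branch): HEAD=main@B [feat=B main=B]
After op 3 (branch): HEAD=main@B [feat=B main=B topic=B]
After op 4 (reset): HEAD=main@A [feat=B main=A topic=B]
After op 5 (checkout): HEAD=topic@B [feat=B main=A topic=B]
After op 6 (commit): HEAD=topic@C [feat=B main=A topic=C]
After op 7 (commit): HEAD=topic@D [feat=B main=A topic=D]
After op 8 (commit): HEAD=topic@E [feat=B main=A topic=E]
After op 9 (commit): HEAD=topic@F [feat=B main=A topic=F]
ancestors(D) = {A,B,C,D}; F in? no
ancestors(E) = {A,B,C,D,E}; B in? yes
ancestors(C) = {A,B,C}; E in? no
ancestors(C) = {A,B,C}; C in? yes
ancestors(D) = {A,B,C,D}; C in? yes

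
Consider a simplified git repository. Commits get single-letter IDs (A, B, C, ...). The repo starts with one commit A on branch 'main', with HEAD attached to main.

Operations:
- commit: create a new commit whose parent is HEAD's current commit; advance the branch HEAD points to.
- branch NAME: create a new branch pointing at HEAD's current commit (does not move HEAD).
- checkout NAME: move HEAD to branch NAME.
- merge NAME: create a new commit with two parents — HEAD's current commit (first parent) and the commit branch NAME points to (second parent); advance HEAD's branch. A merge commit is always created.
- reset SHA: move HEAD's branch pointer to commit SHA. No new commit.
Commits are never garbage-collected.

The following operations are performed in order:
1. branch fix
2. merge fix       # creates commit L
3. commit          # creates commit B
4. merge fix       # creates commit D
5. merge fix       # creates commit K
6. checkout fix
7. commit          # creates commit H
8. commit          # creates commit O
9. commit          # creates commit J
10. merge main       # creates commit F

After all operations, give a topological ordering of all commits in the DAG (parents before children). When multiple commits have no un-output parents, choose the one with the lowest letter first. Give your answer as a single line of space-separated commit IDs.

Answer: A H L B D K O J F

Derivation:
After op 1 (branch): HEAD=main@A [fix=A main=A]
After op 2 (merge): HEAD=main@L [fix=A main=L]
After op 3 (commit): HEAD=main@B [fix=A main=B]
After op 4 (merge): HEAD=main@D [fix=A main=D]
After op 5 (merge): HEAD=main@K [fix=A main=K]
After op 6 (checkout): HEAD=fix@A [fix=A main=K]
After op 7 (commit): HEAD=fix@H [fix=H main=K]
After op 8 (commit): HEAD=fix@O [fix=O main=K]
After op 9 (commit): HEAD=fix@J [fix=J main=K]
After op 10 (merge): HEAD=fix@F [fix=F main=K]
commit A: parents=[]
commit B: parents=['L']
commit D: parents=['B', 'A']
commit F: parents=['J', 'K']
commit H: parents=['A']
commit J: parents=['O']
commit K: parents=['D', 'A']
commit L: parents=['A', 'A']
commit O: parents=['H']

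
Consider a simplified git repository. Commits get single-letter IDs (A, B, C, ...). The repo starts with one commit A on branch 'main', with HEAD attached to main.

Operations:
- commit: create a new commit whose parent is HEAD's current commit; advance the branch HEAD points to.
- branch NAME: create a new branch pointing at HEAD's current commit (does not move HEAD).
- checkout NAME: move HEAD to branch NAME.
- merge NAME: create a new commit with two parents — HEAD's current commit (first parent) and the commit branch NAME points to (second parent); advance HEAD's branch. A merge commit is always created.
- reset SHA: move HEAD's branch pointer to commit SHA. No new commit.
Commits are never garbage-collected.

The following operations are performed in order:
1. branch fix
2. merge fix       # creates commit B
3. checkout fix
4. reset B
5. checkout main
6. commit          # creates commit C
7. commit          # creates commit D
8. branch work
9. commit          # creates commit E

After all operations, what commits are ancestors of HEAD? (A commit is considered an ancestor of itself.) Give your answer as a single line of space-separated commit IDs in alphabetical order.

Answer: A B C D E

Derivation:
After op 1 (branch): HEAD=main@A [fix=A main=A]
After op 2 (merge): HEAD=main@B [fix=A main=B]
After op 3 (checkout): HEAD=fix@A [fix=A main=B]
After op 4 (reset): HEAD=fix@B [fix=B main=B]
After op 5 (checkout): HEAD=main@B [fix=B main=B]
After op 6 (commit): HEAD=main@C [fix=B main=C]
After op 7 (commit): HEAD=main@D [fix=B main=D]
After op 8 (branch): HEAD=main@D [fix=B main=D work=D]
After op 9 (commit): HEAD=main@E [fix=B main=E work=D]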